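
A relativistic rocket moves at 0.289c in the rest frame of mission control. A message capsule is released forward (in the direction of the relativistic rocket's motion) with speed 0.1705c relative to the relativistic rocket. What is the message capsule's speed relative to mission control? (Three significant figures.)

0.438c

Relativistic velocity addition: u = (u' + v)/(1 + u'v/c²), with u' = 0.1705c and v = 0.289c.
Numerator: 0.1705 + 0.289 = 0.4595. Denominator: 1 + (0.1705)(0.289) = 1.0492745.
u = 0.4595/1.0492745 = 0.43792, so the speed is 0.438c.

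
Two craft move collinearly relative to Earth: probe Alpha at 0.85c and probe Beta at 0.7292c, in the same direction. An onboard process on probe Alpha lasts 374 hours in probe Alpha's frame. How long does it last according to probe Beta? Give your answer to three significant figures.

394 hours

The velocity of probe Alpha relative to probe Beta is (0.85 − 0.7292)c / (1 − 0.85×0.7292) = 0.31774c; relative speed 0.31774c.
γ for this relative speed: γ = 1/√(1 − 0.100959) = 1.0547.
Probe Alpha's interval is proper; time dilation gives Δt_B = γΔτ = 1.0547 × 374 hours = 394 hours.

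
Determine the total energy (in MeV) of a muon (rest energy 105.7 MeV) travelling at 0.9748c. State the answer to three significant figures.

474 MeV

Lorentz factor: γ = (1 − 0.95023504)^(−1/2) = 4.4827.
Total energy: E = γmc² = 4.4827 × 105.7 MeV = 474 MeV.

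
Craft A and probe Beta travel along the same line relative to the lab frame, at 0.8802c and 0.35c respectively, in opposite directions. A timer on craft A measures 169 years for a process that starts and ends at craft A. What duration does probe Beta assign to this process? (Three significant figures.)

Speed of craft A in probe Beta's frame: u = (v_A + v_B)/(1 + v_A v_B/c²) = (0.8802 + 0.35)/(1 + 0.8802×0.35) = 1.2302/1.30807 = 0.94047; |u| = 0.94047c.
At |u| = 0.94047c, γ = (1 − 0.884484)^(−1/2) = 2.9422.
The clock on craft A records proper time, so probe Beta measures Δt = γΔτ = 2.9422 × 169 = 497 years.

497 years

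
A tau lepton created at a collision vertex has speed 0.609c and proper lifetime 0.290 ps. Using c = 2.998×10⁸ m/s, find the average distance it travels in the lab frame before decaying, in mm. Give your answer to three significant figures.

γ = 1/√(1 − β²) = 1/√(1 − 0.370881) = 1/√0.629119 = 1/0.79317 = 1.2608.
Lab-frame lifetime: Δt = γτ = 1.2608 × 0.290 ps = 0.36563 ps.
Distance: d = vΔt = 0.609 × 2.998×10⁸ m/s × 3.6563×10^-13 s = 6.68×10^-5 m = 0.0668 mm.

0.0668 mm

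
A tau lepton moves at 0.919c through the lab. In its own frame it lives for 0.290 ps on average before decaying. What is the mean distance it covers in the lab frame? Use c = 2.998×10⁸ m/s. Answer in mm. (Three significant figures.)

γ = 1/√(1 − β²) = 1/√(1 − 0.844561) = 1/√0.155439 = 1/0.394258 = 2.5364.
Lab-frame lifetime: Δt = γτ = 2.5364 × 0.290 ps = 0.73556 ps.
Distance: d = vΔt = 0.919 × 2.998×10⁸ m/s × 7.3556×10^-13 s = 2.03×10^-4 m = 0.203 mm.

0.203 mm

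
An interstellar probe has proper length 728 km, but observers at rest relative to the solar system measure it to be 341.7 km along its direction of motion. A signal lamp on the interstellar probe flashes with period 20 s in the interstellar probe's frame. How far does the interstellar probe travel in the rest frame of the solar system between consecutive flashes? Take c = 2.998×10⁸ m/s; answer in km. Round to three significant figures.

γ = L₀/L = 728/341.7 = 2.13052.
β = √(1 − 1/γ²) = 0.883. Lab-frame period = γτ = 2.13052×20 s = 42.61 s. Distance = βc × γτ = 0.883 × 2.998×10⁸ m/s × 42.61 s = 1.1280×10^10 m = 1.13×10^7 km.

1.13×10^7 km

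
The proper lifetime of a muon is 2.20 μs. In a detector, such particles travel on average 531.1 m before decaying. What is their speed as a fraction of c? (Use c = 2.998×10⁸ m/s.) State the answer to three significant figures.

0.627c

Let x = d/(cτ) = 531.1 m / (2.998×10⁸ m/s × 2.200×10^-6 s) = 0.80523. Since d = βγcτ, x = βγ = β/√(1−β²).
Solving: β² = x²/(1+x²) = 0.648395/1.648395 = 0.393349, so β = 0.627.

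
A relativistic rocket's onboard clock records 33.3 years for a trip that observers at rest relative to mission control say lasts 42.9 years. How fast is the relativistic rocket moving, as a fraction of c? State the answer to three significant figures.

γ = Δt/Δτ = 42.9/33.3 = 1.2883.
β = √(1 − 1/γ²) = √(1 − 0.602512) = √0.397488 = 0.630.

0.630c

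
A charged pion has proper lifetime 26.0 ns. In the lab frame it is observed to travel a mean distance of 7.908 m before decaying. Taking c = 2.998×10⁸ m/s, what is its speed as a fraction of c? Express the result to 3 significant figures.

Lab distance = (lab lifetime)·v = γτ·βc, so βγ = d/(cτ) = 7.908/(2.998×10⁸ × 2.600×10^-8) = 1.0145.
With βγ = 1.0145: γ² = 1 + (βγ)² = 2.02921, and β = (βγ)/γ = 1.0145/1.4245 = 0.712.

0.712c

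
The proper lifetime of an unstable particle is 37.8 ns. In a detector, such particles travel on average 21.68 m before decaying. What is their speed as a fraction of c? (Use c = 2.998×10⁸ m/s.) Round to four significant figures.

0.8862c

d = βγcτ ⇒ βγ = d/(cτ) = 21.68 m / (11.33244 m) = 1.9131.
β = (βγ)/√(1+(βγ)²) = 1.9131/√4.65995 = 0.8862.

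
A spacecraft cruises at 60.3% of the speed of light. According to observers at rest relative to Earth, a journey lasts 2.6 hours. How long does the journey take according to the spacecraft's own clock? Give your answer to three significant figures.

β² = 0.363609, so γ = 1/√0.636391 = 1.2535.
The spacecraft's clock runs slow as seen from Earth, so Δτ = Δt/γ = 2.6/1.2535 = 2.07 hours.

2.07 hours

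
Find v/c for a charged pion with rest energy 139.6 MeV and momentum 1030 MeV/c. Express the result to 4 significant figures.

0.9909

pc/(mc²) = 1030/139.6 = 7.3782 = βγ = β/√(1−β²).
So β² = x²/(1 + x²) with x = 7.3782: x² = 54.4378, β² = 54.4378/55.4378 = 0.981962, β = 0.9909.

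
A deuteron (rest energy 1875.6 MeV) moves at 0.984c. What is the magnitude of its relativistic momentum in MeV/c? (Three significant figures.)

10400 MeV/c

β² = 0.968256, so γ = 1/√0.031744 = 5.6127.
Momentum: p = γβ·mc = 5.6127 × 0.984 × 1875.6 MeV/c = 10400 MeV/c.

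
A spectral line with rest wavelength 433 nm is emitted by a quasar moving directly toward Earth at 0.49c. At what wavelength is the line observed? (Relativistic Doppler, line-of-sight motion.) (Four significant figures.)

Relativistic Doppler for wavelength: λ_obs = λ_src · √((1−β)/(1+β)).
With β = 0.49: factor = √(0.51/1.49) = 0.58505.
λ_obs = 433 × 0.58505 = 253.3 nm.

253.3 nm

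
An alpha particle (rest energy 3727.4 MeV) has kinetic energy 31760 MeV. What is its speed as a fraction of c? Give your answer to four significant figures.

γ = 1 + K/(mc²) = 1 + 31760/3727.4 = 9.5207.
β = √(1 − 1/γ²) = √(1 − 0.0110322) = √0.9889678 = 0.9945.

0.9945c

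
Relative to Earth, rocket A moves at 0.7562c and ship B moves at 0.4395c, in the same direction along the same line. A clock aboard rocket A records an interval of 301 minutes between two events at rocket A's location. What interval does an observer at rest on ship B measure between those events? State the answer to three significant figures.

Speed of rocket A in ship B's frame: u = (v_A − v_B)/(1 − v_A v_B/c²) = (0.7562 − 0.4395)/(1 − 0.7562×0.4395) = 0.3167/0.6676501 = 0.47435; |u| = 0.47435c.
γ for this relative speed: γ = 1/√(1 − 0.225008) = 1.1359.
The clock on rocket A records proper time, so ship B measures Δt = γΔτ = 1.1359 × 301 = 342 minutes.

342 minutes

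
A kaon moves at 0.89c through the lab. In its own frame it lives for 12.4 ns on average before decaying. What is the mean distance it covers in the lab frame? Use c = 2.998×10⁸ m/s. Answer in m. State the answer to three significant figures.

β² = 0.7921, so γ = 1/√0.2079 = 2.1932.
Lab-frame lifetime: Δt = γτ = 2.1932 × 12.4 ns = 27.196 ns.
Distance: d = vΔt = 0.89 × 2.998×10⁸ m/s × 2.7196×10^-8 s = 7.26 m.

7.26 m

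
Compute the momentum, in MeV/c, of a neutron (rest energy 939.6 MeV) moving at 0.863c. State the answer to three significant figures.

1610 MeV/c

With β = 0.863, γ = 1/√(1 − 0.863²) = 1/√0.255231 = 1.9794.
Momentum: p = γβ·mc = 1.9794 × 0.863 × 939.6 MeV/c = 1610 MeV/c.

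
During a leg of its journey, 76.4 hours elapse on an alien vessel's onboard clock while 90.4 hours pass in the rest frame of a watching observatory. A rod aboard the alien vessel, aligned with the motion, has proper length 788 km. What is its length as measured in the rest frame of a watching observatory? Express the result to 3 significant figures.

666 km

From Δt = γΔτ: γ = 90.4/76.4 = 1.18325.
The rod contracts by the same γ: 788 km / 1.18325 = 666 km.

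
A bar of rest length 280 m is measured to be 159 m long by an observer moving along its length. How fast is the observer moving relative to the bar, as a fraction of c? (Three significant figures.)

Length contraction gives γ = L₀/L = 280/159 = 1.761.
β = √(1 − 1/γ²) = √0.677536 = 0.823.

0.823c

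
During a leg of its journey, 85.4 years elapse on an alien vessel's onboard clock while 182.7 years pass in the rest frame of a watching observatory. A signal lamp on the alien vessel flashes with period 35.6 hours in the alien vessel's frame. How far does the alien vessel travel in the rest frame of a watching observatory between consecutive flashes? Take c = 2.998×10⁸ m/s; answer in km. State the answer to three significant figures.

7.27×10^10 km

γ = Δt/Δτ = 182.7/85.4 = 2.13934.
β = √(1 − 1/γ²) = 0.88403. Lab-frame period = γτ = 2.13934×35.6 hours = 76.161 hours. Distance = βc × γτ = 0.88403 × 2.998×10⁸ m/s × 274179.6 s = 7.2666×10^13 m = 7.27×10^10 km.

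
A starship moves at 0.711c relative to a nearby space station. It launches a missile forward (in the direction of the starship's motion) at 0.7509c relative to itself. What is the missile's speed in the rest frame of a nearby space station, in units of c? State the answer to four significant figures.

Relativistic velocity addition: u = (u' + v)/(1 + u'v/c²), with u' = 0.7509c and v = 0.711c.
Numerator: 0.7509 + 0.711 = 1.4619. Denominator: 1 + (0.7509)(0.711) = 1.5338899.
u = 1.4619/1.5338899 = 0.95307, so the speed is 0.9531c.

0.9531c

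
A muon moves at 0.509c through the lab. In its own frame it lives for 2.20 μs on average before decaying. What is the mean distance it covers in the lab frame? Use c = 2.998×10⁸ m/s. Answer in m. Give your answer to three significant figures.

390 m

γ = 1/√(1 − β²) = 1/√(1 − 0.259081) = 1/√0.740919 = 1/0.860767 = 1.1618.
Lab-frame lifetime: Δt = γτ = 1.1618 × 2.20 μs = 2.556 μs.
Distance: d = vΔt = 0.509 × 2.998×10⁸ m/s × 2.5560×10^-6 s = 390 m.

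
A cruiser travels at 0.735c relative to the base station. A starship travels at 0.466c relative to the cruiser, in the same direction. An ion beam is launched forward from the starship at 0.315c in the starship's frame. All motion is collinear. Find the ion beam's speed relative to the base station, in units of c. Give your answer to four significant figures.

Apply u = (u'+v)/(1+u'v) twice. Ion beam in the cruiser frame: (0.315+0.466)/(1+0.315·0.466) = 0.781/1.14679 = 0.68103c.
That velocity, transformed to the rest frame of the base station: (0.68103+0.735)/(1+0.68103·0.735) = 1.41603/1.50055705 = 0.94367c.

0.9437c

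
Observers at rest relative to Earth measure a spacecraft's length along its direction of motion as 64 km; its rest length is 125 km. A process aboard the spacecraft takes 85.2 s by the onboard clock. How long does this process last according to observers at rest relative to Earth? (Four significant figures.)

Length contraction gives γ = L₀/L = 125/64 = 1.95312.
The same γ dilates the second interval: 1.95312 × 85.2 s = 166.4 s.

166.4 s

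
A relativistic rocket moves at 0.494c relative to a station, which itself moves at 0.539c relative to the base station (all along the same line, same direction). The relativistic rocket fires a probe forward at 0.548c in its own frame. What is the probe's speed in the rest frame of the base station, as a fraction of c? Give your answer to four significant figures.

Apply u = (u'+v)/(1+u'v) twice. Probe in the station frame: (0.548+0.494)/(1+0.548·0.494) = 1.042/1.270712 = 0.82001c.
That velocity, transformed to the rest frame of the base station: (0.82001+0.539)/(1+0.82001·0.539) = 1.35901/1.44198539 = 0.94246c.

0.9425c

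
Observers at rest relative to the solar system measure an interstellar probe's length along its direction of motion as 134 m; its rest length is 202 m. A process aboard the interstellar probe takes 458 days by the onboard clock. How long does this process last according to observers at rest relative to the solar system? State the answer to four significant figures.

Length contraction gives γ = L₀/L = 202/134 = 1.50746.
Δt = γΔτ = 1.50746 × 458 = 690.4 days.

690.4 days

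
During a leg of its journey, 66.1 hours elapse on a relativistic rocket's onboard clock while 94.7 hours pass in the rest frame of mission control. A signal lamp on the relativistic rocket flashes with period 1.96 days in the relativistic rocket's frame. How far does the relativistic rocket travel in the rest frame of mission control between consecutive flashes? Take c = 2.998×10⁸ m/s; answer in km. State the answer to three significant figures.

From Δt = γΔτ: γ = 94.7/66.1 = 1.43268.
β = √(1 − 1/γ²) = 0.7161. Lab-frame period = γτ = 1.43268×1.96 days = 2.8081 days. Distance = βc × γτ = 0.7161 × 2.998×10⁸ m/s × 242619.84 s = 5.2087×10^13 m = 5.21×10^10 km.

5.21×10^10 km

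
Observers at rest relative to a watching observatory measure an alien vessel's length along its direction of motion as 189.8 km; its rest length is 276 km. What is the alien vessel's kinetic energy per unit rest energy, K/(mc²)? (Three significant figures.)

0.454

From L = L₀/γ: γ = 276/189.8 = 1.45416.
K/(mc²) = γ − 1 = 1.45416 − 1 = 0.454.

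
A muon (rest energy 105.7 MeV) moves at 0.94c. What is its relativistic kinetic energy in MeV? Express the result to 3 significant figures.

204 MeV

γ = 1/√(1 − β²) = 1/√(1 − 0.8836) = 1/√0.1164 = 1/0.341174 = 2.9311.
Kinetic energy: K = (γ − 1)mc² = (2.9311 − 1) × 105.7 MeV = 1.9311 × 105.7 = 204 MeV.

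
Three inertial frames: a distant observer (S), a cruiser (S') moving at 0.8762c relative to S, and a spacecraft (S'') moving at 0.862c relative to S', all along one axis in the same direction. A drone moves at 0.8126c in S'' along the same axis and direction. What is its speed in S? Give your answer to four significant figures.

Compose velocities in two stages. Stage 1 (into S'): u₁ = (0.8126+0.862)/(1+0.8126×0.862) = 0.98479.
Stage 2 (into S): u = (0.98479+0.8762)/(1+0.98479×0.8762) = 0.99899, so the speed is 0.9990c.

0.9990c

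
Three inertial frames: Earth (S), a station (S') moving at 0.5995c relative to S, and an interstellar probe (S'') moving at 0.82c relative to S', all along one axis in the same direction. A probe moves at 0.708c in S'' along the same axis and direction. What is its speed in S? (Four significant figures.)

Apply u = (u'+v)/(1+u'v) twice. Probe in the station frame: (0.708+0.82)/(1+0.708·0.82) = 1.528/1.58056 = 0.96675c.
That velocity, transformed to the rest frame of Earth: (0.96675+0.5995)/(1+0.96675·0.5995) = 1.56625/1.579566625 = 0.99157c.

0.9916c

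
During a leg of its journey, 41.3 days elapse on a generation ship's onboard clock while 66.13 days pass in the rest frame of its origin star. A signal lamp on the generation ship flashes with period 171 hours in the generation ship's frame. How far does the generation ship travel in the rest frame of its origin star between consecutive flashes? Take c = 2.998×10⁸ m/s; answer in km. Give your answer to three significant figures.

γ = Δt/Δτ = 66.13/41.3 = 1.60121.
β = √(1 − 1/γ²) = 0.781. Lab-frame period = γτ = 1.60121×171 hours = 273.81 hours. Distance = βc × γτ = 0.781 × 2.998×10⁸ m/s × 985716 s = 2.3080×10^14 m = 2.31×10^11 km.

2.31×10^11 km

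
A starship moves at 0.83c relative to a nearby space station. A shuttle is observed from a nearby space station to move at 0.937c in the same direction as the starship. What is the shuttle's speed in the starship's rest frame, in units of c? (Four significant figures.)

0.4814c

Transform to the starship's frame: u' = (u − v)/(1 − uv/c²).
u' = (0.937 − 0.83)/(1 − 0.937×0.83) = 0.107/0.22229 = 0.48135.
Speed in the starship's frame: 0.4814c (in the same direction).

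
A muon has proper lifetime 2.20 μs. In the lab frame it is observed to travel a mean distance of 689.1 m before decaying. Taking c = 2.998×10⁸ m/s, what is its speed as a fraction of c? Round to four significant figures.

0.7224c

d = βγcτ ⇒ βγ = d/(cτ) = 689.1 m / (659.56 m) = 1.0448.
β = (βγ)/√(1+(βγ)²) = 1.0448/√2.09161 = 0.7224.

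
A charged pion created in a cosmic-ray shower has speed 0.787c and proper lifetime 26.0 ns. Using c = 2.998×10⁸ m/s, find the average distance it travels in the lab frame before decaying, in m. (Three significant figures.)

γ = 1/√(1 − β²) = 1/√(1 − 0.619369) = 1/√0.380631 = 1/0.616953 = 1.6209.
Lab-frame lifetime: Δt = γτ = 1.6209 × 26.0 ns = 42.143 ns.
Distance: d = vΔt = 0.787 × 2.998×10⁸ m/s × 4.2143×10^-8 s = 9.94 m.

9.94 m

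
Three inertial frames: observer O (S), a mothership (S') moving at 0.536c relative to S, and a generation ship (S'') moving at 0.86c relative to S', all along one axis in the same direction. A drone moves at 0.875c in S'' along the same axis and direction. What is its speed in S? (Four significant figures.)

0.9970c

First combine the drone and generation ship (S''→S'): u₁ = (0.875 + 0.86)/(1 + 0.875×0.86) = 1.735/1.7525 = 0.99001.
Then combine with the mothership (S'→S): u = (0.99001 + 0.536)/(1 + 0.99001×0.536) = 1.52601/1.53064536 = 0.99697.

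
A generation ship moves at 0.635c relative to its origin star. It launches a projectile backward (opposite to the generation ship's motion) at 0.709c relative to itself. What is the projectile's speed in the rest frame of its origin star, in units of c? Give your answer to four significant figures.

0.1346c

Relativistic velocity addition: u = (u' + v)/(1 + u'v/c²), with u' = −0.709c and v = 0.635c.
Numerator: −0.709 + 0.635 = −0.074. Denominator: 1 + (−0.709)(0.635) = 0.549785.
u = −0.074/0.549785 = −0.1346, so the speed is 0.1346c.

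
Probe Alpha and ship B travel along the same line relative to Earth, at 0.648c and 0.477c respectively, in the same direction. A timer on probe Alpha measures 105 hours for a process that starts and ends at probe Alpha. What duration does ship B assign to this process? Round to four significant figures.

108.4 hours

Transform probe Alpha's velocity into ship B's frame: (0.648 − 0.477)/(1 − 0.648·0.477) = 0.171/0.690904, so the relative speed is 0.2475c.
At |u| = 0.2475c, γ = (1 − 0.0612562)^(−1/2) = 1.0321.
The clock on probe Alpha records proper time, so ship B measures Δt = γΔτ = 1.0321 × 105 = 108.4 hours.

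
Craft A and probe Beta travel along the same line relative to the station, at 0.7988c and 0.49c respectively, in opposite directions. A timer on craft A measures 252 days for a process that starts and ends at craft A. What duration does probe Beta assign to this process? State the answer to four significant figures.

Transform craft A's velocity into probe Beta's frame: (0.7988 + 0.49)/(1 + 0.7988·0.49) = 1.2888/1.391412, so the relative speed is 0.92625c.
At |u| = 0.92625c, γ = (1 − 0.857939)^(−1/2) = 2.6532.
The clock on craft A records proper time, so probe Beta measures Δt = γΔτ = 2.6532 × 252 = 668.6 days.

668.6 days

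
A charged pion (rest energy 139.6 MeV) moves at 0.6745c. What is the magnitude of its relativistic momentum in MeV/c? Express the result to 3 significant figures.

128 MeV/c

With β = 0.6745, γ = 1/√(1 − 0.6745²) = 1/√0.54504975 = 1.3545.
Momentum: p = γβ·mc = 1.3545 × 0.6745 × 139.6 MeV/c = 128 MeV/c.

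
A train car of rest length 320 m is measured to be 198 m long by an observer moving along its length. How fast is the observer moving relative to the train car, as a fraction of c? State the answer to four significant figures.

Length contraction gives γ = L₀/L = 320/198 = 1.6162.
β = √(1 − 1/γ²) = √0.617167 = 0.7856.

0.7856c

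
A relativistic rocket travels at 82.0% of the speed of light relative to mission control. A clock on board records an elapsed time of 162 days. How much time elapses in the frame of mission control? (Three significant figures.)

Lorentz factor: γ = (1 − 0.6724)^(−1/2) = 1.7471.
Time dilation: Δt = γ·Δτ = 1.7471 × 162 = 283 days.

283 days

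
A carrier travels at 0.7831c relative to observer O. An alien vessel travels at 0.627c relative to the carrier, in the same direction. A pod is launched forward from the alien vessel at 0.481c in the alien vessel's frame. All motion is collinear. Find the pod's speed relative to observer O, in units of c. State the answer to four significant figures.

0.9806c

First combine the pod and alien vessel (S''→S'): u₁ = (0.481 + 0.627)/(1 + 0.481×0.627) = 1.108/1.301587 = 0.85127.
Then combine with the carrier (S'→S): u = (0.85127 + 0.7831)/(1 + 0.85127×0.7831) = 1.63437/1.666629537 = 0.98064.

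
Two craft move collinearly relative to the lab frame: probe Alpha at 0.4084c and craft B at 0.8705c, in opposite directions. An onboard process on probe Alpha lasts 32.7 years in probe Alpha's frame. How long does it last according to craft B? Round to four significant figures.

The velocity of probe Alpha relative to craft B is (0.4084 + 0.8705)c / (1 + 0.4084×0.8705) = 0.94348c; relative speed 0.94348c.
γ for this relative speed: γ = 1/√(1 − 0.890155) = 3.0172.
Probe Alpha's interval is proper; time dilation gives Δt_B = γΔτ = 3.0172 × 32.7 years = 98.66 years.

98.66 years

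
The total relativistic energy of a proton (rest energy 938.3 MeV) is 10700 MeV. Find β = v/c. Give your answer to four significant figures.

Total energy E = γmc² gives γ = 10700/938.3 = 11.404.
Hence β = √(1 − 1/γ²) = √(1 − 0.00768928) = √0.99231072 = 0.9961.

0.9961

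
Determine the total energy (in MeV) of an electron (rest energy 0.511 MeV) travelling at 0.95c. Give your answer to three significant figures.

γ = 1/√(1 − β²) = 1/√(1 − 0.9025) = 1/√0.0975 = 1/0.31225 = 3.2026.
Total energy: E = γmc² = 3.2026 × 0.511 MeV = 1.64 MeV.

1.64 MeV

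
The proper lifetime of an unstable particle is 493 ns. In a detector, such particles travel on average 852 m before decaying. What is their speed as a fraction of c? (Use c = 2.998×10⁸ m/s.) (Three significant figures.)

0.985c

Let x = d/(cτ) = 852.0 m / (2.998×10⁸ m/s × 4.930×10^-7 s) = 5.7645. Since d = βγcτ, x = βγ = β/√(1−β²).
Solving: β² = x²/(1+x²) = 33.2295/34.2295 = 0.970785, so β = 0.985.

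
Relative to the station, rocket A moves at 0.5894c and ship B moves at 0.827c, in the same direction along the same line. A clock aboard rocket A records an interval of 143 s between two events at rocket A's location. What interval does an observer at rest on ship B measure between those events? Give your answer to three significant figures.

161 s

The velocity of rocket A relative to ship B is (0.5894 − 0.827)c / (1 − 0.5894×0.827) = −0.46355c; relative speed 0.46355c.
γ for this relative speed: γ = 1/√(1 − 0.214879) = 1.1286.
Rocket A's interval is proper; time dilation gives Δt_B = γΔτ = 1.1286 × 143 s = 161 s.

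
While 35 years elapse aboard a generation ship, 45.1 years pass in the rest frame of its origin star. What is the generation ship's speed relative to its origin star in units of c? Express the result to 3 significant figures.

0.631c

γ = Δt/Δτ = 45.1/35 = 1.2886.
β = √(1 − 1/γ²) = √(1 − 0.602232) = √0.397768 = 0.631.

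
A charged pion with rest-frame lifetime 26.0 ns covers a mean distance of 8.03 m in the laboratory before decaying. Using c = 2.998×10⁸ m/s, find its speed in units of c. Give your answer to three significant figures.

Lab distance = (lab lifetime)·v = γτ·βc, so βγ = d/(cτ) = 8.030/(2.998×10⁸ × 2.600×10^-8) = 1.0302.
With βγ = 1.0302: γ² = 1 + (βγ)² = 2.06131, and β = (βγ)/γ = 1.0302/1.43573 = 0.718.

0.718c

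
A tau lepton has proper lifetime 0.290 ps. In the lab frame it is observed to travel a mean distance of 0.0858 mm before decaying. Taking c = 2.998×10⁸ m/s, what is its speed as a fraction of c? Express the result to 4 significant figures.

0.7024c

Let x = d/(cτ) = 8.580×10^-5 m / (2.998×10⁸ m/s × 2.900×10^-13 s) = 0.98686. Since d = βγcτ, x = βγ = β/√(1−β²).
Solving: β² = x²/(1+x²) = 0.973893/1.973893 = 0.493387, so β = 0.7024.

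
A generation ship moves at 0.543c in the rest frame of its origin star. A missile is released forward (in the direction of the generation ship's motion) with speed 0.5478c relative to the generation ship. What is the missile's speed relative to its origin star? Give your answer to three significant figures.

In units of c, u = (u' + v)/(1 + u'v) with u' = 0.5478 and v = 0.543.
Numerator: 0.5478 + 0.543 = 1.0908. Denominator: 1 + (0.5478)(0.543) = 1.2974554.
u = 1.0908/1.2974554 = 0.84072, so the speed is 0.841c.

0.841c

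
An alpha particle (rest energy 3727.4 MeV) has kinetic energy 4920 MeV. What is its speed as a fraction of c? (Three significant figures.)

γ = 1 + K/(mc²) = 1 + 4920/3727.4 = 2.32.
β = √(1 − 1/γ²) = √(1 − 0.185791) = √0.814209 = 0.902.

0.902c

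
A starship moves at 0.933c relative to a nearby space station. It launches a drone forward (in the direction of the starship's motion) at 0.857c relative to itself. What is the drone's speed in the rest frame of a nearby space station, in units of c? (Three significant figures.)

In units of c, u = (u' + v)/(1 + u'v) with u' = 0.857 and v = 0.933.
Numerator: 0.857 + 0.933 = 1.79. Denominator: 1 + (0.857)(0.933) = 1.799581.
u = 1.79/1.799581 = 0.99468, so the speed is 0.995c.

0.995c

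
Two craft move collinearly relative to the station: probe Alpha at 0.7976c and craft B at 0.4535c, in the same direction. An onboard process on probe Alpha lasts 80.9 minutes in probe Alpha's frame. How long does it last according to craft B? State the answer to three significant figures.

96.1 minutes

Speed of probe Alpha in craft B's frame: u = (v_A − v_B)/(1 − v_A v_B/c²) = (0.7976 − 0.4535)/(1 − 0.7976×0.4535) = 0.3441/0.6382884 = 0.5391; |u| = 0.5391c.
At |u| = 0.5391c, γ = (1 − 0.290629)^(−1/2) = 1.1873.
Probe Alpha's interval is proper; time dilation gives Δt_B = γΔτ = 1.1873 × 80.9 minutes = 96.1 minutes.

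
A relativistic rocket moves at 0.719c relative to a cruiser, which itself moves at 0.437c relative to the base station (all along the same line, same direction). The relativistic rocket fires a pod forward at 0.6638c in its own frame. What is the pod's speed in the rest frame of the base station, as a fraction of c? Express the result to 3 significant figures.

0.974c

Apply u = (u'+v)/(1+u'v) twice. Pod in the cruiser frame: (0.6638+0.719)/(1+0.6638·0.719) = 1.3828/1.4772722 = 0.93605c.
That velocity, transformed to the rest frame of the base station: (0.93605+0.437)/(1+0.93605·0.437) = 1.37305/1.40905385 = 0.97445c.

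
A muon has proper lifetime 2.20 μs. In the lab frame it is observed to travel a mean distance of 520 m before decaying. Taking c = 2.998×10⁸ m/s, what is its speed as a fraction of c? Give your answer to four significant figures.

0.6191c

Let x = d/(cτ) = 520.0 m / (2.998×10⁸ m/s × 2.200×10^-6 s) = 0.7884. Since d = βγcτ, x = βγ = β/√(1−β²).
Solving: β² = x²/(1+x²) = 0.621575/1.621575 = 0.383316, so β = 0.6191.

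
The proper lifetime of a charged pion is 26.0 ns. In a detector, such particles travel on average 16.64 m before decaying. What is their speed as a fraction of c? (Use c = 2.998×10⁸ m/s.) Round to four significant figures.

0.9056c

d = βγcτ ⇒ βγ = d/(cτ) = 16.64 m / (7.7948 m) = 2.1348.
β = (βγ)/√(1+(βγ)²) = 2.1348/√5.55737 = 0.9056.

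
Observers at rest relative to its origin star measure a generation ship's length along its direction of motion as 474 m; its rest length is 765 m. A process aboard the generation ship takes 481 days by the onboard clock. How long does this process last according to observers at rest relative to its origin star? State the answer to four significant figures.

776.3 days

From L = L₀/γ: γ = 765/474 = 1.61392.
Δt = γΔτ = 1.61392 × 481 = 776.3 days.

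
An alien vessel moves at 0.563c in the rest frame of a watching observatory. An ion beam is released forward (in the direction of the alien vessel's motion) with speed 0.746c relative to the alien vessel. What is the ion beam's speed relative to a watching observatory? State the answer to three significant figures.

Relativistic velocity addition: u = (u' + v)/(1 + u'v/c²), with u' = 0.746c and v = 0.563c.
Numerator: 0.746 + 0.563 = 1.309. Denominator: 1 + (0.746)(0.563) = 1.419998.
u = 1.309/1.419998 = 0.92183, so the speed is 0.922c.

0.922c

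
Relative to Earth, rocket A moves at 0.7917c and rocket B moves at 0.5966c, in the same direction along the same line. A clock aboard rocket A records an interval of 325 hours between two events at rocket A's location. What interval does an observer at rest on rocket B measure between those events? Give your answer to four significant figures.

349.8 hours

Transform rocket A's velocity into rocket B's frame: (0.7917 − 0.5966)/(1 − 0.7917·0.5966) = 0.1951/0.52767178, so the relative speed is 0.36974c.
γ for this relative speed: γ = 1/√(1 − 0.136708) = 1.0763.
The clock on rocket A records proper time, so rocket B measures Δt = γΔτ = 1.0763 × 325 = 349.8 hours.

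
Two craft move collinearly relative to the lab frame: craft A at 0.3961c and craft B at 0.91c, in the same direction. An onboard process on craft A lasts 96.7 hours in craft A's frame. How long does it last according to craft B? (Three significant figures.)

162 hours

The velocity of craft A relative to craft B is (0.3961 − 0.91)c / (1 − 0.3961×0.91) = −0.80353c; relative speed 0.80353c.
At |u| = 0.80353c, γ = (1 − 0.64566)^(−1/2) = 1.6799.
The clock on craft A records proper time, so craft B measures Δt = γΔτ = 1.6799 × 96.7 = 162 hours.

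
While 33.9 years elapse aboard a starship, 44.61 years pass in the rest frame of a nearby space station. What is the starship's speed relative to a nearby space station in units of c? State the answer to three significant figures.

γ = Δt/Δτ = 44.61/33.9 = 1.3159.
β = √(1 − 1/γ²) = √(1 − 0.577503) = √0.422497 = 0.650.

0.650c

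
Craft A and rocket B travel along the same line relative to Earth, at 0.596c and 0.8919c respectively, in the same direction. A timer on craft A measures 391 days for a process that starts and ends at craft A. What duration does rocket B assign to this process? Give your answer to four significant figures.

504.4 days

Speed of craft A in rocket B's frame: u = (v_A − v_B)/(1 − v_A v_B/c²) = (0.596 − 0.8919)/(1 − 0.596×0.8919) = −0.2959/0.4684276 = −0.63169; |u| = 0.63169c.
At |u| = 0.63169c, γ = (1 − 0.399032)^(−1/2) = 1.29.
The clock on craft A records proper time, so rocket B measures Δt = γΔτ = 1.29 × 391 = 504.4 days.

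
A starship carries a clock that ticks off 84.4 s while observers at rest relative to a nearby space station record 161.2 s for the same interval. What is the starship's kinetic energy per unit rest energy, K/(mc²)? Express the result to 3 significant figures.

0.910

γ = Δt/Δτ = 161.2/84.4 = 1.90995.
Since K = (γ−1)mc², K/(mc²) = 1.90995 − 1 = 0.910.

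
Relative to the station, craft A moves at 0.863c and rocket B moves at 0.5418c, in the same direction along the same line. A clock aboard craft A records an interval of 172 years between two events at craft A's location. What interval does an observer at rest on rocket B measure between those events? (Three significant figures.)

The velocity of craft A relative to rocket B is (0.863 − 0.5418)c / (1 − 0.863×0.5418) = 0.60328c; relative speed 0.60328c.
γ for this relative speed: γ = 1/√(1 − 0.363947) = 1.2539.
Craft A's interval is proper; time dilation gives Δt_B = γΔτ = 1.2539 × 172 years = 216 years.

216 years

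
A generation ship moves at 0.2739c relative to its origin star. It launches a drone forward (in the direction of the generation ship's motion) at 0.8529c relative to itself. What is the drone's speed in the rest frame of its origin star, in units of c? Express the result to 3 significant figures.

In units of c, u = (u' + v)/(1 + u'v) with u' = 0.8529 and v = 0.2739.
Numerator: 0.8529 + 0.2739 = 1.1268. Denominator: 1 + (0.8529)(0.2739) = 1.23360931.
u = 1.1268/1.23360931 = 0.91342, so the speed is 0.913c.

0.913c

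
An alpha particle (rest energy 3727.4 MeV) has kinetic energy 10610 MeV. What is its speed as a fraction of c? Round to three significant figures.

γ = 1 + K/(mc²) = 1 + 10610/3727.4 = 3.8465.
β = √(1 − 1/γ²) = √(1 − 0.0675878) = √0.9324122 = 0.966.

0.966c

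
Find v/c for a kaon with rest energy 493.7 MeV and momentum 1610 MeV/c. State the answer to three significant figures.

0.956

βγ = pc/(mc²) = 1610/493.7 = 3.2611.
Since γ² = 1 + (βγ)² = 11.6348, γ = √11.6348 = 3.41098, and β = (βγ)/γ = 3.2611/3.41098 = 0.956.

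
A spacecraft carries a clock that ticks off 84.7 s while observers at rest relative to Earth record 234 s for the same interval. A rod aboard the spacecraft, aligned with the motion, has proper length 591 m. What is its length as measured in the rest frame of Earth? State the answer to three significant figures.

γ = Δt/Δτ = 234/84.7 = 2.76269.
L = L₀/γ = 591/2.76269 = 214 m.

214 m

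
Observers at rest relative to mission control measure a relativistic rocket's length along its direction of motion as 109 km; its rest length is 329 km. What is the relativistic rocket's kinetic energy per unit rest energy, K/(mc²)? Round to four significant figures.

2.018

Length contraction gives γ = L₀/L = 329/109 = 3.01835.
Since K = (γ−1)mc², K/(mc²) = 3.01835 − 1 = 2.018.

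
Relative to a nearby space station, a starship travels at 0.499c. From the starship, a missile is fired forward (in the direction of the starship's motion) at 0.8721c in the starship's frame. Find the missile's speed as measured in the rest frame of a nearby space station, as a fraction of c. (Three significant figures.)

In units of c, u = (u' + v)/(1 + u'v) with u' = 0.8721 and v = 0.499.
Numerator: 0.8721 + 0.499 = 1.3711. Denominator: 1 + (0.8721)(0.499) = 1.4351779.
u = 1.3711/1.4351779 = 0.95535, so the speed is 0.955c.

0.955c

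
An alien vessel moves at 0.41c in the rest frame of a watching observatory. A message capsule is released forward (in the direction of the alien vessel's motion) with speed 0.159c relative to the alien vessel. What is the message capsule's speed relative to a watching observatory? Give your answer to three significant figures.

In units of c, u = (u' + v)/(1 + u'v) with u' = 0.159 and v = 0.41.
Numerator: 0.159 + 0.41 = 0.569. Denominator: 1 + (0.159)(0.41) = 1.06519.
u = 0.569/1.06519 = 0.53418, so the speed is 0.534c.

0.534c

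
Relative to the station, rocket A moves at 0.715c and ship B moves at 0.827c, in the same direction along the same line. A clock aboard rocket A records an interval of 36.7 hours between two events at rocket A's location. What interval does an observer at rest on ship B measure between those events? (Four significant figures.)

Speed of rocket A in ship B's frame: u = (v_A − v_B)/(1 − v_A v_B/c²) = (0.715 − 0.827)/(1 − 0.715×0.827) = −0.112/0.408695 = −0.27404; |u| = 0.27404c.
γ for this relative speed: γ = 1/√(1 − 0.0750979) = 1.0398.
The clock on rocket A records proper time, so ship B measures Δt = γΔτ = 1.0398 × 36.7 = 38.16 hours.

38.16 hours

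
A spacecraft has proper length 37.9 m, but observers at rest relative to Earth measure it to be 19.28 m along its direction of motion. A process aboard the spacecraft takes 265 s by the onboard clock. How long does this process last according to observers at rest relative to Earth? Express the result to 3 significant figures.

γ = L₀/L = 37.9/19.28 = 1.96577.
The same γ dilates the second interval: 1.96577 × 265 s = 521 s.

521 s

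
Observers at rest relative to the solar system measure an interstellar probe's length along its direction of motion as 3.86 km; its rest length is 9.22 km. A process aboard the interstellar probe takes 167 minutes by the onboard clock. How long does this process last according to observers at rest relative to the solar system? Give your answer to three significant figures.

399 minutes

Length contraction gives γ = L₀/L = 9.22/3.86 = 2.3886.
The same γ dilates the second interval: 2.3886 × 167 minutes = 399 minutes.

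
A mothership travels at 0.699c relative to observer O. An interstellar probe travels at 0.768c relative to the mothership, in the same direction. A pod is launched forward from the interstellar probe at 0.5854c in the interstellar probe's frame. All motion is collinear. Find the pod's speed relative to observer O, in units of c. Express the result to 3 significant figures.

Compose velocities in two stages. Stage 1 (into S'): u₁ = (0.5854+0.768)/(1+0.5854×0.768) = 0.93365.
Stage 2 (into S): u = (0.93365+0.699)/(1+0.93365×0.699) = 0.98792, so the speed is 0.988c.

0.988c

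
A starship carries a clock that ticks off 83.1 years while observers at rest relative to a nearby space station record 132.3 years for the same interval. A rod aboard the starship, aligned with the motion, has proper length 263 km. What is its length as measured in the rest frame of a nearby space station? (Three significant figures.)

165 km

The time-dilation ratio gives γ = 132.3/83.1 = 1.59206.
The rod contracts by the same γ: 263 km / 1.59206 = 165 km.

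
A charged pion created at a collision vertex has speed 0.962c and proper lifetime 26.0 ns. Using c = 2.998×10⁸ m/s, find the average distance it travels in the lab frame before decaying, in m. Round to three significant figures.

With β = 0.962, γ = 1/√(1 − 0.962²) = 1/√0.074556 = 3.6623.
Lab-frame lifetime: Δt = γτ = 3.6623 × 26.0 ns = 95.22 ns.
Distance: d = vΔt = 0.962 × 2.998×10⁸ m/s × 9.5220×10^-8 s = 27.5 m.

27.5 m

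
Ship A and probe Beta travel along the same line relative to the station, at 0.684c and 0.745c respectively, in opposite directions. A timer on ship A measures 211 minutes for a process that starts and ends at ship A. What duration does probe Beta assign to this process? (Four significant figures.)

654.6 minutes

Speed of ship A in probe Beta's frame: u = (v_A + v_B)/(1 + v_A v_B/c²) = (0.684 + 0.745)/(1 + 0.684×0.745) = 1.429/1.50958 = 0.94662; |u| = 0.94662c.
γ for this relative speed: γ = 1/√(1 − 0.896089) = 3.1022.
The clock on ship A records proper time, so probe Beta measures Δt = γΔτ = 3.1022 × 211 = 654.6 minutes.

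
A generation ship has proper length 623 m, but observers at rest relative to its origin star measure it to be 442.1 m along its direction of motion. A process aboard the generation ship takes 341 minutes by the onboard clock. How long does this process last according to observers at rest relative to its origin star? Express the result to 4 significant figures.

γ = L₀/L = 623/442.1 = 1.40918.
Δt = γΔτ = 1.40918 × 341 = 480.5 minutes.

480.5 minutes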